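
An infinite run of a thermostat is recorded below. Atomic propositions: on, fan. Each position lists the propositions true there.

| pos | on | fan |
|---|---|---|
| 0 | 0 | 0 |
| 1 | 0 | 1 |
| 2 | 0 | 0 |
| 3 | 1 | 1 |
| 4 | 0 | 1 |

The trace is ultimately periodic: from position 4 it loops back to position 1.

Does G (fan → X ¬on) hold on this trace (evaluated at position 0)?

fan → X ¬on holds at every position 0..4, and those are all positions ever visited, so G (fan → X ¬on) holds.
Positions where fan holds: 1, 3, 4.
Check X ¬on at each: 1→ok, 3→ok, 4→ok.

Holds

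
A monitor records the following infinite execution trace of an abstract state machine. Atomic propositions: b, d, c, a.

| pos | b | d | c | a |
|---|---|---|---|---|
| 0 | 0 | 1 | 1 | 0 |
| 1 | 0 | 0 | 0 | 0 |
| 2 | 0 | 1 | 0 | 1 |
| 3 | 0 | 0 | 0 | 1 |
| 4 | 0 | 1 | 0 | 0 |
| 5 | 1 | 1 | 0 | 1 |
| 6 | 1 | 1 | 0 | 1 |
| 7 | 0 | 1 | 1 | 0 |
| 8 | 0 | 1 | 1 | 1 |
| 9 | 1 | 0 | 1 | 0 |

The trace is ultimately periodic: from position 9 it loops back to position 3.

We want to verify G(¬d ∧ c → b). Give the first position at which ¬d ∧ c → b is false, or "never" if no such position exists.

never

¬d ∧ c → b holds at every position 0..9, and those are all the positions the trace ever visits, so the invariant G(¬d ∧ c → b) is never violated.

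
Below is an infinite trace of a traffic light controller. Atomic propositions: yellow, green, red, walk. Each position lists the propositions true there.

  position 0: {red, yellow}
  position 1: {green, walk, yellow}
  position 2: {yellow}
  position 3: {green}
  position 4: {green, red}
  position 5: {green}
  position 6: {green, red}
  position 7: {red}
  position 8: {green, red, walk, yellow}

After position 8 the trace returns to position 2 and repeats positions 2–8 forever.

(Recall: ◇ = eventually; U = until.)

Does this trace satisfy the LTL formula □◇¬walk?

◇¬walk holds at every position 0..8, and those are all positions ever visited, so □◇¬walk holds.

Holds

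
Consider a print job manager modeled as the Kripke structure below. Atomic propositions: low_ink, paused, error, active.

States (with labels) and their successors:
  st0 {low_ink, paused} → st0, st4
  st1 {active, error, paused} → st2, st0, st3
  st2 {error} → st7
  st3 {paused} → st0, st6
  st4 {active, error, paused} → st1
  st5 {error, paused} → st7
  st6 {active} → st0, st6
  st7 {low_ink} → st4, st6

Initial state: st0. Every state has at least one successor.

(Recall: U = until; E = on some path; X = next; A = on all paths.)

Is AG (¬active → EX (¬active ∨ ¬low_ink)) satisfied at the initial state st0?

States satisfying ¬active → EX (¬active ∨ ¬low_ink): {st0, st1, st2, st3, st4, st5, st6, st7}.
States satisfying AG (¬active → EX (¬active ∨ ¬low_ink)): {st0, st1, st2, st3, st4, st5, st6, st7}.
Every state reachable from st0 satisfies ¬active → EX (¬active ∨ ¬low_ink).
st0 ∈ Sat(AG (¬active → EX (¬active ∨ ¬low_ink))).

Satisfied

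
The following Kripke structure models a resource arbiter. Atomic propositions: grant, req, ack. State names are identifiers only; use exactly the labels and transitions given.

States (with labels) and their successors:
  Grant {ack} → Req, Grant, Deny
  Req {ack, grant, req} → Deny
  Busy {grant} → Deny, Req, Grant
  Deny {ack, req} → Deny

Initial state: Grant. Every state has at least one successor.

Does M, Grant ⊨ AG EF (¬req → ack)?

States satisfying EF (¬req → ack): {Grant, Req, Busy, Deny}.
States satisfying AG EF (¬req → ack): {Grant, Req, Busy, Deny}.
Every state reachable from Grant satisfies EF (¬req → ack).
Grant ∈ Sat(AG EF (¬req → ack)).

Satisfied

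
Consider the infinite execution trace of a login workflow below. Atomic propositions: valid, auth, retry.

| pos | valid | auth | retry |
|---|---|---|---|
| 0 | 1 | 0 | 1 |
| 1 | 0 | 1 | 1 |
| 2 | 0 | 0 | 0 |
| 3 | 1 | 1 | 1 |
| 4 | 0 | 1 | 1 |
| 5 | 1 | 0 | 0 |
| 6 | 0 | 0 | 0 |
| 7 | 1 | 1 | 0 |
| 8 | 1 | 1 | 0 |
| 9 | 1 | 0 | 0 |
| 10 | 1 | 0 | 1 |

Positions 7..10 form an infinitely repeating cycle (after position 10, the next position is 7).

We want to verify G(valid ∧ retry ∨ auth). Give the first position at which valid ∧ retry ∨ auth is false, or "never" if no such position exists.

Check valid ∧ retry ∨ auth at each position in order: 0 ✓, 1 ✓.
At position 2 the labels are {}, so valid ∧ retry ∨ auth is false there. This is the first violation.

2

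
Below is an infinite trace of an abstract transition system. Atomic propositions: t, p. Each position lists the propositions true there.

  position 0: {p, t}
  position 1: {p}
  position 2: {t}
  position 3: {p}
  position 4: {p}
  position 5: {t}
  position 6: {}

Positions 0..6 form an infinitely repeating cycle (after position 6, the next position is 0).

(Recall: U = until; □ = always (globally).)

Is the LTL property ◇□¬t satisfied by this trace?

Does not hold

□¬t is false at every position 0..6, so it never becomes true and ◇□¬t fails.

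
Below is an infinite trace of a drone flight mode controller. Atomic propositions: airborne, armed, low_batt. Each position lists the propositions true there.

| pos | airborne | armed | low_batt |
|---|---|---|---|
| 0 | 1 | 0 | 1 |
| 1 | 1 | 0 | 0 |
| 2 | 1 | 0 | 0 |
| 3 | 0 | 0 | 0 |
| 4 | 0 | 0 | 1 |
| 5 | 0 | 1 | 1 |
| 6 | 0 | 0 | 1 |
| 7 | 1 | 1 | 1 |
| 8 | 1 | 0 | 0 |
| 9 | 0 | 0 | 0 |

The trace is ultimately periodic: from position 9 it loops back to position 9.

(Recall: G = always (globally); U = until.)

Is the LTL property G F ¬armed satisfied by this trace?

F ¬armed holds at every position 0..9, and those are all positions ever visited, so G F ¬armed holds.

Holds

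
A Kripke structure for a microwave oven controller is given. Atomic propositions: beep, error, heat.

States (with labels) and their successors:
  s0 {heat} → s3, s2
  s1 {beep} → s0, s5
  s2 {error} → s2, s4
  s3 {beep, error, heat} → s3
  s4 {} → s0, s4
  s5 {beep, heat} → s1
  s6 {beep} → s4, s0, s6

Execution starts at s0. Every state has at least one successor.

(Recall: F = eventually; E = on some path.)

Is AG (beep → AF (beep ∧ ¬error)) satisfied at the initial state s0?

Violated

States satisfying beep → AF (beep ∧ ¬error): {s0, s1, s2, s4, s5, s6}.
States satisfying AG (beep → AF (beep ∧ ¬error)): ∅.
s3 is reachable from s0 and violates beep → AF (beep ∧ ¬error), so AG fails at s0.
s0 ∉ Sat(AG (beep → AF (beep ∧ ¬error))).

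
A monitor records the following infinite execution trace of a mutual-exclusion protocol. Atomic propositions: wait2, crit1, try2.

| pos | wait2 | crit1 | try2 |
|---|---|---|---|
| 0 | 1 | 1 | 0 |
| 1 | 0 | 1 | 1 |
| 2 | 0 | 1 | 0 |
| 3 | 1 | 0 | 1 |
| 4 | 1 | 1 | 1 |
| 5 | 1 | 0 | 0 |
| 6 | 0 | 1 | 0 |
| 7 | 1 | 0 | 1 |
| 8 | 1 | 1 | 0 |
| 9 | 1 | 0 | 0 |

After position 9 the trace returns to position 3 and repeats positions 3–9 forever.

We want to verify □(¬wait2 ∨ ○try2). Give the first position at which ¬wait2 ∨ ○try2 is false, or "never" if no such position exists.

4

Check ¬wait2 ∨ ○try2 at each position in order: 0 ✓, 1 ✓, 2 ✓, 3 ✓.
At position 4 the labels are {crit1, try2, wait2} and the next position 5 has {wait2}, so ¬wait2 ∨ ○try2 is false there. This is the first violation.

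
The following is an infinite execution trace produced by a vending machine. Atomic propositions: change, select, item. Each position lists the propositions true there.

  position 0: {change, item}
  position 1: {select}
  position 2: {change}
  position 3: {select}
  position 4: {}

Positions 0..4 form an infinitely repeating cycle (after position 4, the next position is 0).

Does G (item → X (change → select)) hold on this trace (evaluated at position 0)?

item → X (change → select) holds at every position 0..4, and those are all positions ever visited, so G (item → X (change → select)) holds.
Positions where item holds: 0.
Check X (change → select) at each: 0→ok.

Yes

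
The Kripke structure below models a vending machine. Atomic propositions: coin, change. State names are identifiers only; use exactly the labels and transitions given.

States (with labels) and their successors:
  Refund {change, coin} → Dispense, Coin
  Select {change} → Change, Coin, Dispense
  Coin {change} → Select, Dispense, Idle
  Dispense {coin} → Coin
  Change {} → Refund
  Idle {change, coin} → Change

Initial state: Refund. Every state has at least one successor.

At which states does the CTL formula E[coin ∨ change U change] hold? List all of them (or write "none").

{Refund, Select, Coin, Dispense, Idle}

States satisfying coin ∨ change: {Refund, Select, Coin, Dispense, Idle}.
States satisfying change: {Refund, Select, Coin, Idle}.
States satisfying E[coin ∨ change U change]: {Refund, Select, Coin, Dispense, Idle}.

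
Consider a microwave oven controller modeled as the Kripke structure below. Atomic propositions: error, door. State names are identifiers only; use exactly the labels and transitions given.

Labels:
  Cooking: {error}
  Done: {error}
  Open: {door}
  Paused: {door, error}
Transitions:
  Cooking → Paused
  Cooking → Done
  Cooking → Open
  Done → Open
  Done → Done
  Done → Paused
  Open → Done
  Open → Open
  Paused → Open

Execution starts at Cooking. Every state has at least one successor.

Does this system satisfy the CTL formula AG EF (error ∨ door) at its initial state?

Satisfied

States satisfying EF (error ∨ door): {Cooking, Done, Open, Paused}.
States satisfying AG EF (error ∨ door): {Cooking, Done, Open, Paused}.
Every state reachable from Cooking satisfies EF (error ∨ door).
Cooking ∈ Sat(AG EF (error ∨ door)).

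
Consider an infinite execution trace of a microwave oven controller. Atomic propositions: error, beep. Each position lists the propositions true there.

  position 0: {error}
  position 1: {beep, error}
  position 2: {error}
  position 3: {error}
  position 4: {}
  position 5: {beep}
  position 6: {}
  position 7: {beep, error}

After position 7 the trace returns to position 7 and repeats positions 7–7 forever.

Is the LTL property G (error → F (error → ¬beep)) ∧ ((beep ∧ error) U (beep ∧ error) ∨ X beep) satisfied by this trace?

Violated

error → F (error → ¬beep) must hold at every position from 0 onward. It fails at position 7, so G (error → F (error → ¬beep)) is false.
Positions where error holds: 0, 1, 2, 3, 7.
Check F (error → ¬beep) at each: 0→ok, 1→ok, 2→ok, 3→ok, 7→fails.
At position 0: G (error → F (error → ¬beep)) is false; (beep ∧ error) U (beep ∧ error) ∨ X beep is true; so G (error → F (error → ¬beep)) ∧ ((beep ∧ error) U (beep ∧ error) ∨ X beep) is false.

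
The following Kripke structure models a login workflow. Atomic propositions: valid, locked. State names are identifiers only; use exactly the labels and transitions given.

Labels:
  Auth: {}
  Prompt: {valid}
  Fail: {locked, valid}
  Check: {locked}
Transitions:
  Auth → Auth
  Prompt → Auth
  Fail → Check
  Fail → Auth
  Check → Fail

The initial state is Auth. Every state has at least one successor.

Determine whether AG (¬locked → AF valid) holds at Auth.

States satisfying ¬locked → AF valid: {Prompt, Fail, Check}.
States satisfying AG (¬locked → AF valid): ∅.
Auth is reachable from Auth and violates ¬locked → AF valid, so AG fails at Auth.
Auth ∉ Sat(AG (¬locked → AF valid)).

Violated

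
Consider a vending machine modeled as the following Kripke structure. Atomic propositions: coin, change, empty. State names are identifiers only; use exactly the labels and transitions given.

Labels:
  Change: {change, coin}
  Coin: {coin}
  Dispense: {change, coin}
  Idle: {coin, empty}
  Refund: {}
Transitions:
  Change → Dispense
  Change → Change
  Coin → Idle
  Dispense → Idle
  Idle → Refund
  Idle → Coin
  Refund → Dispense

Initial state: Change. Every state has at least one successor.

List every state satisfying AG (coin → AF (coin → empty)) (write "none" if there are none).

{Coin, Dispense, Idle, Refund}

States satisfying coin → AF (coin → empty): {Coin, Dispense, Idle, Refund}.
States satisfying AG (coin → AF (coin → empty)): {Coin, Dispense, Idle, Refund}.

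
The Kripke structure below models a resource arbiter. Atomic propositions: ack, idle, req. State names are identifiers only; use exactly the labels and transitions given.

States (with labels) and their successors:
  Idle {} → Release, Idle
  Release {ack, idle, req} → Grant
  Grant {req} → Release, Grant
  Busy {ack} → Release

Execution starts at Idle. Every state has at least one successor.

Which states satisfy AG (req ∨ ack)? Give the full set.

{Release, Grant, Busy}

States satisfying req ∨ ack: {Release, Grant, Busy}.
States satisfying AG (req ∨ ack): {Release, Grant, Busy}.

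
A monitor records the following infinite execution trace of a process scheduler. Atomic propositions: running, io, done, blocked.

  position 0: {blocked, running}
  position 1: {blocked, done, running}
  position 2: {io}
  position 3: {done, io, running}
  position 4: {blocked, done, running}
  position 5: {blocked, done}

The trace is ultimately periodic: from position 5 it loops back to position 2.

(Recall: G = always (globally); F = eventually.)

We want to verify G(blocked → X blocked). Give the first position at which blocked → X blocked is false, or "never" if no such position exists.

Check blocked → X blocked at each position in order: 0 ✓.
At position 1 the labels are {blocked, done, running} and the next position 2 has {io}, so blocked → X blocked is false there. This is the first violation.

1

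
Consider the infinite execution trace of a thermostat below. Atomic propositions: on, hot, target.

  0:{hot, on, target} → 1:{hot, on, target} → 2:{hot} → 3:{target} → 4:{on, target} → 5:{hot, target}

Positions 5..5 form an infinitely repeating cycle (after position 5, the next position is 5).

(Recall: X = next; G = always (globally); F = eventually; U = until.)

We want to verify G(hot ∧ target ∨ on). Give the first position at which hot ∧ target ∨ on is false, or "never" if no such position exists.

2

Check hot ∧ target ∨ on at each position in order: 0 ✓, 1 ✓.
At position 2 the labels are {hot}, so hot ∧ target ∨ on is false there. This is the first violation.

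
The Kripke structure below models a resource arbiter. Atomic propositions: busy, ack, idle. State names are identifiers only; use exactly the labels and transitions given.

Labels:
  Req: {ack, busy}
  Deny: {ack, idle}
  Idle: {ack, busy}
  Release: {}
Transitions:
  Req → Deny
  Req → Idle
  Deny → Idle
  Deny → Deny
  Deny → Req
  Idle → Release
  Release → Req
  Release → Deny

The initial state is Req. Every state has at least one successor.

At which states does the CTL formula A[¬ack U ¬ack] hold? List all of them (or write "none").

States satisfying ¬ack: {Release}.
States satisfying A[¬ack U ¬ack]: {Release}.

{Release}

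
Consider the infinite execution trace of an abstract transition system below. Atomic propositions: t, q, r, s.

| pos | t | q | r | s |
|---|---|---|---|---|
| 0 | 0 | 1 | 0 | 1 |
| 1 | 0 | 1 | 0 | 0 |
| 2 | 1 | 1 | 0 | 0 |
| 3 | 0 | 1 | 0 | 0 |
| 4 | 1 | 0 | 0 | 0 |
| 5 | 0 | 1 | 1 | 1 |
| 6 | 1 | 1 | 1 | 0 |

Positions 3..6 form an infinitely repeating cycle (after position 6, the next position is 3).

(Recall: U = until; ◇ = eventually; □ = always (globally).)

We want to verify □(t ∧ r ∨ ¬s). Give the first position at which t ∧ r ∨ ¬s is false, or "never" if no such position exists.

At position 0 the labels are {q, s}, so t ∧ r ∨ ¬s is false there. This is the first violation.

0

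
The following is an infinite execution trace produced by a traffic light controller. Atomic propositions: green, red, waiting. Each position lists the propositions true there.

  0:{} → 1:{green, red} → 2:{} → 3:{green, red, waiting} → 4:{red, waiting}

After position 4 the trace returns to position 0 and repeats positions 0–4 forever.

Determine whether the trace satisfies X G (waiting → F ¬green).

The position after 0 is 1; G (waiting → F ¬green) is true there.

Holds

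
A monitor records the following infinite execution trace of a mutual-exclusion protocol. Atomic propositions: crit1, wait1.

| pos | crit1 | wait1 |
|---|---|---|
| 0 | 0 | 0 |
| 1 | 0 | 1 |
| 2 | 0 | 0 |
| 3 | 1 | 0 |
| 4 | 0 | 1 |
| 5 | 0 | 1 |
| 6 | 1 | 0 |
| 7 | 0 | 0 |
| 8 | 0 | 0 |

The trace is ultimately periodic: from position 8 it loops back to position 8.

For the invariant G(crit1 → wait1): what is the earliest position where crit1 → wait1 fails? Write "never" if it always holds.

3

Check crit1 → wait1 at each position in order: 0 ✓, 1 ✓, 2 ✓.
At position 3 the labels are {crit1}, so crit1 → wait1 is false there. This is the first violation.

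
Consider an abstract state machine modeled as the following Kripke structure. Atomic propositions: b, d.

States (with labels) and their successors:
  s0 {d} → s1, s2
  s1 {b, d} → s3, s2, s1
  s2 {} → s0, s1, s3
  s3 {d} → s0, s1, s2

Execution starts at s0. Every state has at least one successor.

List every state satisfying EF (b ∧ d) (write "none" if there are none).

States satisfying b ∧ d: {s1}.
States satisfying EF (b ∧ d): {s0, s1, s2, s3}.

{s0, s1, s2, s3}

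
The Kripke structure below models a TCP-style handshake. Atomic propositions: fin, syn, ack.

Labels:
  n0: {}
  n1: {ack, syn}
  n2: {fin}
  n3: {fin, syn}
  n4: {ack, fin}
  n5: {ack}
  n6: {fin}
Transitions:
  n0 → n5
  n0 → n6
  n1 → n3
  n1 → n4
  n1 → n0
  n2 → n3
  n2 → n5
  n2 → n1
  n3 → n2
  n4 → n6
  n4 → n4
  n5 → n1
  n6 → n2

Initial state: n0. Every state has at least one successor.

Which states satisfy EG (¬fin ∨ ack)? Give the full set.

{n0, n1, n4, n5}

States satisfying ¬fin ∨ ack: {n0, n1, n4, n5}.
States satisfying EG (¬fin ∨ ack): {n0, n1, n4, n5}.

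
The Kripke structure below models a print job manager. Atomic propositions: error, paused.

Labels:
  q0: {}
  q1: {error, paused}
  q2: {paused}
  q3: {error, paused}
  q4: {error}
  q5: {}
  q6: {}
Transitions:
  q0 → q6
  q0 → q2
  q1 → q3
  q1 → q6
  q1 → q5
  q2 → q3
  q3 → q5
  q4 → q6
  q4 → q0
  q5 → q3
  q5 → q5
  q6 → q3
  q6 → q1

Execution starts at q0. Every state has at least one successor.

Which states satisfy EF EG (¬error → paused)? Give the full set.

none

States satisfying EG (¬error → paused): ∅.
States satisfying EF EG (¬error → paused): ∅.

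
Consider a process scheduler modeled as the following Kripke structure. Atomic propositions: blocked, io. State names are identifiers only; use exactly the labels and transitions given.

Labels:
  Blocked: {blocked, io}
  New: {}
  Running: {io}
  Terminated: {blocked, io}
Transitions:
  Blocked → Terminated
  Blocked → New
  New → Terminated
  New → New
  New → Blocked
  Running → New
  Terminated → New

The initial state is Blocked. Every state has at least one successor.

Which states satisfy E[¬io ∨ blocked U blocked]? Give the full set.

{Blocked, New, Terminated}

States satisfying ¬io ∨ blocked: {Blocked, New, Terminated}.
States satisfying blocked: {Blocked, Terminated}.
States satisfying E[¬io ∨ blocked U blocked]: {Blocked, New, Terminated}.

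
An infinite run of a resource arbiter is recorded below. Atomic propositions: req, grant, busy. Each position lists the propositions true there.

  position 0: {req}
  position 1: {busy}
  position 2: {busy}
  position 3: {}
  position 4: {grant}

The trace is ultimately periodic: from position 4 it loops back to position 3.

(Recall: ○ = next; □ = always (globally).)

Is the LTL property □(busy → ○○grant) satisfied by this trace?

busy → ○○grant must hold at every position from 0 onward. It fails at position 1, so □(busy → ○○grant) is false.
Positions where busy holds: 1, 2.
Check ○○grant at each: 1→fails, 2→ok.

No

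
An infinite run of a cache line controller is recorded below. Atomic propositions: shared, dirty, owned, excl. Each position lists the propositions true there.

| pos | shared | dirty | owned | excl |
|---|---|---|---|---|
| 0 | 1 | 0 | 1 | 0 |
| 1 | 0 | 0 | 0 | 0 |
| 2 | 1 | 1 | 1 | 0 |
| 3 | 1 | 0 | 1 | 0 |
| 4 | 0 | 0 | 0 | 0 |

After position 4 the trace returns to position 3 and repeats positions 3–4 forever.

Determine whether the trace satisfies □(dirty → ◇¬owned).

dirty → ◇¬owned holds at every position 0..4, and those are all positions ever visited, so □(dirty → ◇¬owned) holds.
Positions where dirty holds: 2.
Check ◇¬owned at each: 2→ok.

Holds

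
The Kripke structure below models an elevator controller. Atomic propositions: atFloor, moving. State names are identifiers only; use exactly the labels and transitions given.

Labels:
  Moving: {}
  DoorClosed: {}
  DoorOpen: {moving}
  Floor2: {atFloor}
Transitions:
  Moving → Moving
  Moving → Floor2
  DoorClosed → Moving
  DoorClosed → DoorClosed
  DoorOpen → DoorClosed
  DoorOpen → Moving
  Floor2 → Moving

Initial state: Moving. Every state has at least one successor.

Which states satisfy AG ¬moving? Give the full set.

States satisfying ¬moving: {Moving, DoorClosed, Floor2}.
States satisfying AG ¬moving: {Moving, DoorClosed, Floor2}.

{Moving, DoorClosed, Floor2}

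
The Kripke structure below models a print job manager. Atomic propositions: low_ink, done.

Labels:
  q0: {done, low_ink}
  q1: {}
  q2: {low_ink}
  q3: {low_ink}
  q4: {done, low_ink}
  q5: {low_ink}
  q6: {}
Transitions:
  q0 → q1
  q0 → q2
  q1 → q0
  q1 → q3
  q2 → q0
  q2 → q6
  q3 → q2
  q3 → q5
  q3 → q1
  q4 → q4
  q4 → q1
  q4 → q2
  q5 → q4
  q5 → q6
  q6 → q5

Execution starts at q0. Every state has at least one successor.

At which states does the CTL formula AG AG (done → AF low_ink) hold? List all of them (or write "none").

States satisfying AG (done → AF low_ink): {q0, q1, q2, q3, q4, q5, q6}.
States satisfying AG AG (done → AF low_ink): {q0, q1, q2, q3, q4, q5, q6}.

{q0, q1, q2, q3, q4, q5, q6}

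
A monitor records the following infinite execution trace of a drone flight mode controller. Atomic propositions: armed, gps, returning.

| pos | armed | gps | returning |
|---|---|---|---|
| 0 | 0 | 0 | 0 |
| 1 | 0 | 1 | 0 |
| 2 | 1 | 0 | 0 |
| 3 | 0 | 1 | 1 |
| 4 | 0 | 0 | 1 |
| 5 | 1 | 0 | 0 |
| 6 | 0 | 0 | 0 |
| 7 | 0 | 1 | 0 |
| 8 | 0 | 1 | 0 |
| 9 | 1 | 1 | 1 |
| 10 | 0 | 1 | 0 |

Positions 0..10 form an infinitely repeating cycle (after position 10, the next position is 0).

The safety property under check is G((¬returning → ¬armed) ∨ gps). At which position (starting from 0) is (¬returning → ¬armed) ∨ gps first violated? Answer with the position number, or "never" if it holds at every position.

2

Check (¬returning → ¬armed) ∨ gps at each position in order: 0 ✓, 1 ✓.
At position 2 the labels are {armed}, so (¬returning → ¬armed) ∨ gps is false there. This is the first violation.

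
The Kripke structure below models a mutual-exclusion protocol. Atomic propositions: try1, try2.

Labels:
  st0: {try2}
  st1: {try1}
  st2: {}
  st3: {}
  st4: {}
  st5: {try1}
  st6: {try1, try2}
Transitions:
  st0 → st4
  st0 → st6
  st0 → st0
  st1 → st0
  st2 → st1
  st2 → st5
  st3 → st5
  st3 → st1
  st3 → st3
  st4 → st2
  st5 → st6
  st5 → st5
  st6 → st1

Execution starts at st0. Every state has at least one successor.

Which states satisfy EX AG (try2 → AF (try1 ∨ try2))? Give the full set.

States satisfying AG (try2 → AF (try1 ∨ try2)): {st0, st1, st2, st3, st4, st5, st6}.
States satisfying EX AG (try2 → AF (try1 ∨ try2)): {st0, st1, st2, st3, st4, st5, st6}.

{st0, st1, st2, st3, st4, st5, st6}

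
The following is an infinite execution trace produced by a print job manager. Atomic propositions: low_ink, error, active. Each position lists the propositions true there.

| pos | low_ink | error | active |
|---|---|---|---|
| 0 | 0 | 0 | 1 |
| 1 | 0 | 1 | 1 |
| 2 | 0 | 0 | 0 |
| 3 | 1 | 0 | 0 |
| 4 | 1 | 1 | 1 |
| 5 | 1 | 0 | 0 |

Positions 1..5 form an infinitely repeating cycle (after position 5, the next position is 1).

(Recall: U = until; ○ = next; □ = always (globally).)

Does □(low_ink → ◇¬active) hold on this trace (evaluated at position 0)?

low_ink → ◇¬active holds at every position 0..5, and those are all positions ever visited, so □(low_ink → ◇¬active) holds.
Positions where low_ink holds: 3, 4, 5.
Check ◇¬active at each: 3→ok, 4→ok, 5→ok.

Satisfied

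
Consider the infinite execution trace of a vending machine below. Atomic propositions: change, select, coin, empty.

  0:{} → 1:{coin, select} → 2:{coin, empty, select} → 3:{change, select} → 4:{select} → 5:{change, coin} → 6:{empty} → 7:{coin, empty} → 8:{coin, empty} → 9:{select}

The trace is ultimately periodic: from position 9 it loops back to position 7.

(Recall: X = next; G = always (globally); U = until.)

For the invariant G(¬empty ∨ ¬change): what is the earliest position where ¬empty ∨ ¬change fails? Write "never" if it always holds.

¬empty ∨ ¬change holds at every position 0..9, and those are all the positions the trace ever visits, so the invariant G(¬empty ∨ ¬change) is never violated.

never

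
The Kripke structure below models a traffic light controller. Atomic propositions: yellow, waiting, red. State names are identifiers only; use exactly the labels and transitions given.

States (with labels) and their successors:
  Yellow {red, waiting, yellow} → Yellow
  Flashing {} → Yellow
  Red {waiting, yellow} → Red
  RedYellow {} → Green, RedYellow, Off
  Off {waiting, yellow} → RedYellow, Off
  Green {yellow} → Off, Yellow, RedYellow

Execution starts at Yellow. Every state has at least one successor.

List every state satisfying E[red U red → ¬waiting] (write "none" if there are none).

States satisfying red: {Yellow}.
States satisfying red → ¬waiting: {Flashing, Red, RedYellow, Off, Green}.
States satisfying E[red U red → ¬waiting]: {Flashing, Red, RedYellow, Off, Green}.

{Flashing, Red, RedYellow, Off, Green}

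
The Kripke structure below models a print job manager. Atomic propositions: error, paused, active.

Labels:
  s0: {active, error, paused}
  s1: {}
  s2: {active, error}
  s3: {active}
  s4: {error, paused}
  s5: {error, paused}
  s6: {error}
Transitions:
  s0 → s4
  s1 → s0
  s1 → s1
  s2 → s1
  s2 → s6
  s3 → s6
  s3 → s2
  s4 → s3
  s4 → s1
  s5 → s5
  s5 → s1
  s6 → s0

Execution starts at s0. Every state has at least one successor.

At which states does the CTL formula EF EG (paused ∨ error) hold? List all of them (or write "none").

States satisfying EG (paused ∨ error): {s5}.
States satisfying EF EG (paused ∨ error): {s5}.

{s5}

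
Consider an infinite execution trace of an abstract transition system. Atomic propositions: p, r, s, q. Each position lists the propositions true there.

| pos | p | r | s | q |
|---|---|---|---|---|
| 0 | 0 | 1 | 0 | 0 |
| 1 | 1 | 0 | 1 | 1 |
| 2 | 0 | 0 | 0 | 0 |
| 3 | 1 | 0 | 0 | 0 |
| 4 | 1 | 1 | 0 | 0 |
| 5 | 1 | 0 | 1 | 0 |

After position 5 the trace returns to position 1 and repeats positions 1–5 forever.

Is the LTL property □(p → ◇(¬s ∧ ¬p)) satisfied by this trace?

p → ◇(¬s ∧ ¬p) holds at every position 0..5, and those are all positions ever visited, so □(p → ◇(¬s ∧ ¬p)) holds.
Positions where p holds: 1, 3, 4, 5.
Check ◇(¬s ∧ ¬p) at each: 1→ok, 3→ok, 4→ok, 5→ok.

Holds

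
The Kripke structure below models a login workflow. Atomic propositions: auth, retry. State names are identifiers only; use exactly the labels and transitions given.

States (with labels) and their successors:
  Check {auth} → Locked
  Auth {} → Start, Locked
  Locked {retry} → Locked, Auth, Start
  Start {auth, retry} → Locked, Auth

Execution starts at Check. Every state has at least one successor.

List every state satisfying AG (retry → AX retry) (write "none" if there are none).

States satisfying retry → AX retry: {Check, Auth}.
States satisfying AG (retry → AX retry): ∅.

none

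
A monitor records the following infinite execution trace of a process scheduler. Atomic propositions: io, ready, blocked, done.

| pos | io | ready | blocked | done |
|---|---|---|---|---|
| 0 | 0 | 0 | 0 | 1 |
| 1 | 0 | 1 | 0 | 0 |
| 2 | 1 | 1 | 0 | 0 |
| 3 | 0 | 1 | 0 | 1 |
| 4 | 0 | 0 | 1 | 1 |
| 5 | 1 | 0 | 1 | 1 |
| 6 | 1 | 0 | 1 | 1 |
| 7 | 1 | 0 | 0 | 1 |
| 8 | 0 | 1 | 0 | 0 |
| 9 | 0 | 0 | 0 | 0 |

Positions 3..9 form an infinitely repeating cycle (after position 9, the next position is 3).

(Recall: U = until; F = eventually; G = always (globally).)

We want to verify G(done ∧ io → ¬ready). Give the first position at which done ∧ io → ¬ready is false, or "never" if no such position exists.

done ∧ io → ¬ready holds at every position 0..9, and those are all the positions the trace ever visits, so the invariant G(done ∧ io → ¬ready) is never violated.

never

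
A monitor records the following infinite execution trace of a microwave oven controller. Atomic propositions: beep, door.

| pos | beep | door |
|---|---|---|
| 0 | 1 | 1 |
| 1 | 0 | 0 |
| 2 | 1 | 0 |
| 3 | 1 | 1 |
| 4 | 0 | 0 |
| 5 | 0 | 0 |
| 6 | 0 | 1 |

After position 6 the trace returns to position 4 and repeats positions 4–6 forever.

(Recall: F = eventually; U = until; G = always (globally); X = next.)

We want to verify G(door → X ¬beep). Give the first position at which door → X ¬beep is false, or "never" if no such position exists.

never

door → X ¬beep holds at every position 0..6, and those are all the positions the trace ever visits, so the invariant G(door → X ¬beep) is never violated.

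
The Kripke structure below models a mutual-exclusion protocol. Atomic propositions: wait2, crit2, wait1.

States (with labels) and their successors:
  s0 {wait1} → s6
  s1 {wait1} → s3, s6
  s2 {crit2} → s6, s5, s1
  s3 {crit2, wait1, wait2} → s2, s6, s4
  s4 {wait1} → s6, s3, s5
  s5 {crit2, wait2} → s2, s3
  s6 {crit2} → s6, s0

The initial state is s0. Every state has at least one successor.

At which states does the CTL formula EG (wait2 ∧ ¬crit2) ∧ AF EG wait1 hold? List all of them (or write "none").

none

States satisfying wait2 ∧ ¬crit2: ∅.
States satisfying EG (wait2 ∧ ¬crit2): ∅.
States satisfying EG wait1: {s1, s3, s4}.
States satisfying AF EG wait1: {s1, s3, s4}.
States satisfying EG (wait2 ∧ ¬crit2) ∧ AF EG wait1: ∅.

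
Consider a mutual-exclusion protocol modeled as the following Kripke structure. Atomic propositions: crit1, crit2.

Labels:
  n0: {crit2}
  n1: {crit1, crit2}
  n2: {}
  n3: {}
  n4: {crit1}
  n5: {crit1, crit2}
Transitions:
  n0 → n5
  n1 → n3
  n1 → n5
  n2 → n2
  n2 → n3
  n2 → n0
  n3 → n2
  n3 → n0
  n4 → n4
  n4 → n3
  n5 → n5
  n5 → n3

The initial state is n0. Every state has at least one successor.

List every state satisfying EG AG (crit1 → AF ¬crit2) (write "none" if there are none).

none

States satisfying AG (crit1 → AF ¬crit2): ∅.
States satisfying EG AG (crit1 → AF ¬crit2): ∅.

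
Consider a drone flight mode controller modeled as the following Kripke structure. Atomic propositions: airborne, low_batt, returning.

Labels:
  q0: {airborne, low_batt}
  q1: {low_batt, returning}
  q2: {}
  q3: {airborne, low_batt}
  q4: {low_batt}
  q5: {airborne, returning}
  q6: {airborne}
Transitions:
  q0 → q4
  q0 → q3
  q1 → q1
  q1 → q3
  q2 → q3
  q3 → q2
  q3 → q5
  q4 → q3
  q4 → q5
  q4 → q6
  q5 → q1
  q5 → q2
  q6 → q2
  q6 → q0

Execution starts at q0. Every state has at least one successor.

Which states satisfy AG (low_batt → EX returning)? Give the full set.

{q1, q2, q3, q5}

States satisfying low_batt → EX returning: {q1, q2, q3, q4, q5, q6}.
States satisfying AG (low_batt → EX returning): {q1, q2, q3, q5}.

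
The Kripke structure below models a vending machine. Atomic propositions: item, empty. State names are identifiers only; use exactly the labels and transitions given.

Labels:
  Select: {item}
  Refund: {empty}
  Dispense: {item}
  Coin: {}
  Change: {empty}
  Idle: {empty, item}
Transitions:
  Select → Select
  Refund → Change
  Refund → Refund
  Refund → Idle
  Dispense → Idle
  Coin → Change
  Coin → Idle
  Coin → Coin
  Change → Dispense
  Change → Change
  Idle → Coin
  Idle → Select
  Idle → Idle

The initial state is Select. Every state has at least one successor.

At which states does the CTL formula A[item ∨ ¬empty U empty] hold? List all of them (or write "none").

{Refund, Dispense, Change, Idle}

States satisfying item ∨ ¬empty: {Select, Dispense, Coin, Idle}.
States satisfying empty: {Refund, Change, Idle}.
States satisfying A[item ∨ ¬empty U empty]: {Refund, Dispense, Change, Idle}.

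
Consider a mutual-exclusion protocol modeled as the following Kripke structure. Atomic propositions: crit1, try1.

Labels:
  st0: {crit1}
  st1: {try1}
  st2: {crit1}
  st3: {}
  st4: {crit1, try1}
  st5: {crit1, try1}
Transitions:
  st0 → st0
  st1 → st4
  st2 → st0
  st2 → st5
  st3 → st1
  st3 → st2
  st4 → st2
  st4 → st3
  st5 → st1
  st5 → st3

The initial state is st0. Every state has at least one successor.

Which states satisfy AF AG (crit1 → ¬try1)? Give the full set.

States satisfying AG (crit1 → ¬try1): {st0}.
States satisfying AF AG (crit1 → ¬try1): {st0}.

{st0}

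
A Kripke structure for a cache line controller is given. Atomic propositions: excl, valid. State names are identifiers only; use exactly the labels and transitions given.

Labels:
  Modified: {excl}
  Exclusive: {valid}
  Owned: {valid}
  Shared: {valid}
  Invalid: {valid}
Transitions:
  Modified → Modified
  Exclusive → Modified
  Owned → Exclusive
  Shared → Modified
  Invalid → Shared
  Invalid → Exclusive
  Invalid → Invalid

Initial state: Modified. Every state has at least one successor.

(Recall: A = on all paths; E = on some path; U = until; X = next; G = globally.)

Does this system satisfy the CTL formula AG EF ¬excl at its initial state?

No

States satisfying EF ¬excl: {Exclusive, Owned, Shared, Invalid}.
States satisfying AG EF ¬excl: ∅.
Modified is reachable from Modified and violates EF ¬excl, so AG fails at Modified.
Modified ∉ Sat(AG EF ¬excl).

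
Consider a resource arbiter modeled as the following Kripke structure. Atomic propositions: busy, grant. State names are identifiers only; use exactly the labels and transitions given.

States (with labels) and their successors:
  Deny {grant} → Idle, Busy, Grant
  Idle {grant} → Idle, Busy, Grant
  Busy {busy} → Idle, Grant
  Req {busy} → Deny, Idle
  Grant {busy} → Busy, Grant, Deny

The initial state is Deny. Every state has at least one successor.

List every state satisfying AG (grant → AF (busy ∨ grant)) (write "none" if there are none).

States satisfying grant → AF (busy ∨ grant): {Deny, Idle, Busy, Req, Grant}.
States satisfying AG (grant → AF (busy ∨ grant)): {Deny, Idle, Busy, Req, Grant}.

{Deny, Idle, Busy, Req, Grant}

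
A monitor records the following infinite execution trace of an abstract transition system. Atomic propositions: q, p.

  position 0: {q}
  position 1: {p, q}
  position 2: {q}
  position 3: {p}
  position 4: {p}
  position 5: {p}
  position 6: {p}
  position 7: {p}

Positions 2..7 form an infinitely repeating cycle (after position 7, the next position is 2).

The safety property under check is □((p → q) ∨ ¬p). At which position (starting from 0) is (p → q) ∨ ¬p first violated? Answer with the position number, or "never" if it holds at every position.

3

Check (p → q) ∨ ¬p at each position in order: 0 ✓, 1 ✓, 2 ✓.
At position 3 the labels are {p}, so (p → q) ∨ ¬p is false there. This is the first violation.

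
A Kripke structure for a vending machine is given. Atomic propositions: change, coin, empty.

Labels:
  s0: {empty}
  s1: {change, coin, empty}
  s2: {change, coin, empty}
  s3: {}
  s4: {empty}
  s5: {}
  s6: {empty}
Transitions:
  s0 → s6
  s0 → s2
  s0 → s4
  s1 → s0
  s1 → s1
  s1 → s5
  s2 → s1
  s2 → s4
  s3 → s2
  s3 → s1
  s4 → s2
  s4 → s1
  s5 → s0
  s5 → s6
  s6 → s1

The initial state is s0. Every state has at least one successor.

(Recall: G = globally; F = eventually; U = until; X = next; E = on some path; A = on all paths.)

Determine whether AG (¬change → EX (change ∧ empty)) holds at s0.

Does not hold

States satisfying ¬change → EX (change ∧ empty): {s0, s1, s2, s3, s4, s6}.
States satisfying AG (¬change → EX (change ∧ empty)): ∅.
s5 is reachable from s0 and violates ¬change → EX (change ∧ empty), so AG fails at s0.
s0 ∉ Sat(AG (¬change → EX (change ∧ empty))).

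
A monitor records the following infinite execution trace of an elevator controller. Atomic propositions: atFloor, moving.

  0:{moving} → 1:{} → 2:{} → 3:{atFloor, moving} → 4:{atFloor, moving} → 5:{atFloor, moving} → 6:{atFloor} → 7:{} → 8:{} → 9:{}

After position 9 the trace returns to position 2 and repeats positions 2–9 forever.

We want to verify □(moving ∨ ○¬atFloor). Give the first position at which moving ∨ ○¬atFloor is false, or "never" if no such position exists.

2

Check moving ∨ ○¬atFloor at each position in order: 0 ✓, 1 ✓.
At position 2 the labels are {} and the next position 3 has {atFloor, moving}, so moving ∨ ○¬atFloor is false there. This is the first violation.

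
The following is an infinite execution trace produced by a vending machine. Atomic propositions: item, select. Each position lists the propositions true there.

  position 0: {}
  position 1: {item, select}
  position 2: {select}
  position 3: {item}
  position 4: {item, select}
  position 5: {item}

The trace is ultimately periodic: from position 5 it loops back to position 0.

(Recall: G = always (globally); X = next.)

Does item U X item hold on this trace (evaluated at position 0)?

Walking from position 0: X item first holds at position 0, and item holds at every earlier position along the way, so item U X item holds.

Satisfied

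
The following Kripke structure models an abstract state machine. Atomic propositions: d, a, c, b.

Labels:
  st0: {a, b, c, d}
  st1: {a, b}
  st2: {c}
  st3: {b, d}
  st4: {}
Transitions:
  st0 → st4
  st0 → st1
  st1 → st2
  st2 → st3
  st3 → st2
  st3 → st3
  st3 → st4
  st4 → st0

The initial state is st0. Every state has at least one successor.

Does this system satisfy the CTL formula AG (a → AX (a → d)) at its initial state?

Violated

States satisfying a → AX (a → d): {st1, st2, st3, st4}.
States satisfying AG (a → AX (a → d)): ∅.
st0 is reachable from st0 and violates a → AX (a → d), so AG fails at st0.
st0 ∉ Sat(AG (a → AX (a → d))).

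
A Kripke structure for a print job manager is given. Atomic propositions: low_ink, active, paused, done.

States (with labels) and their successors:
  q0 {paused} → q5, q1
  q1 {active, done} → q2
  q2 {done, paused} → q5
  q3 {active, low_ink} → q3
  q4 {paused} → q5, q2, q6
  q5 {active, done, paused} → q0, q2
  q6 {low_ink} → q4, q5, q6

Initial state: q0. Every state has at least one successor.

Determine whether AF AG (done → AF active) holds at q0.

States satisfying AG (done → AF active): {q0, q1, q2, q3, q4, q5, q6}.
States satisfying AF AG (done → AF active): {q0, q1, q2, q3, q4, q5, q6}.
q0 ∈ Sat(AF AG (done → AF active)).

Holds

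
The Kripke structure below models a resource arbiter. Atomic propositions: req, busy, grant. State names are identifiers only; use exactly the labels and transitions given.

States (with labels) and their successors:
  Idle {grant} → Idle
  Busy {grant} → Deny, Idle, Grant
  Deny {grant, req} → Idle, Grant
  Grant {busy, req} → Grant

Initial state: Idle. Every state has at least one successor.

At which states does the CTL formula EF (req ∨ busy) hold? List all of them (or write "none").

States satisfying req ∨ busy: {Deny, Grant}.
States satisfying EF (req ∨ busy): {Busy, Deny, Grant}.

{Busy, Deny, Grant}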